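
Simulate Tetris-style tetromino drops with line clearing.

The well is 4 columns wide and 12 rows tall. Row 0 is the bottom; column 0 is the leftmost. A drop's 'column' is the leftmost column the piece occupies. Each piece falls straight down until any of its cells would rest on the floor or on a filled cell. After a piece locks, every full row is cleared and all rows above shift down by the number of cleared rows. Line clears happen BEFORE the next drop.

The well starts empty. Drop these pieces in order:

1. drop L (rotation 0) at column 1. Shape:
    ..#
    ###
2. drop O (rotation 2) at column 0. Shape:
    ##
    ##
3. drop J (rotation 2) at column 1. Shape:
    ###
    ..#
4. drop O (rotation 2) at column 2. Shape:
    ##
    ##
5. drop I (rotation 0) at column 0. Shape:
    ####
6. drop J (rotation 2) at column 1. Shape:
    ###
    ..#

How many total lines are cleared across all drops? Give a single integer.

Drop 1: L rot0 at col 1 lands with bottom-row=0; cleared 0 line(s) (total 0); column heights now [0 1 1 2], max=2
Drop 2: O rot2 at col 0 lands with bottom-row=1; cleared 0 line(s) (total 0); column heights now [3 3 1 2], max=3
Drop 3: J rot2 at col 1 lands with bottom-row=2; cleared 0 line(s) (total 0); column heights now [3 4 4 4], max=4
Drop 4: O rot2 at col 2 lands with bottom-row=4; cleared 0 line(s) (total 0); column heights now [3 4 6 6], max=6
Drop 5: I rot0 at col 0 lands with bottom-row=6; cleared 1 line(s) (total 1); column heights now [3 4 6 6], max=6
Drop 6: J rot2 at col 1 lands with bottom-row=6; cleared 0 line(s) (total 1); column heights now [3 8 8 8], max=8

Answer: 1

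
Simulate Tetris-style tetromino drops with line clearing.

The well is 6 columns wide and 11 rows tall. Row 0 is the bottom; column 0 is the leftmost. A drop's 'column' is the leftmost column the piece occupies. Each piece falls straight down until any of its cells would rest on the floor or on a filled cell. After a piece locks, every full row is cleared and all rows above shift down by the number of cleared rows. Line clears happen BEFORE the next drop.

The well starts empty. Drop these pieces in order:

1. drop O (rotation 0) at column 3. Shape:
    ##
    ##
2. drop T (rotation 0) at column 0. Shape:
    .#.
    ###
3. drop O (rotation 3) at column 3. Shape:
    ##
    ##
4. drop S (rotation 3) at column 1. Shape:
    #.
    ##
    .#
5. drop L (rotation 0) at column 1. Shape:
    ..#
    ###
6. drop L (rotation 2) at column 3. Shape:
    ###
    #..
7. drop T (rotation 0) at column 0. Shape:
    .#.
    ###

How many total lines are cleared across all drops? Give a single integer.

Drop 1: O rot0 at col 3 lands with bottom-row=0; cleared 0 line(s) (total 0); column heights now [0 0 0 2 2 0], max=2
Drop 2: T rot0 at col 0 lands with bottom-row=0; cleared 0 line(s) (total 0); column heights now [1 2 1 2 2 0], max=2
Drop 3: O rot3 at col 3 lands with bottom-row=2; cleared 0 line(s) (total 0); column heights now [1 2 1 4 4 0], max=4
Drop 4: S rot3 at col 1 lands with bottom-row=1; cleared 0 line(s) (total 0); column heights now [1 4 3 4 4 0], max=4
Drop 5: L rot0 at col 1 lands with bottom-row=4; cleared 0 line(s) (total 0); column heights now [1 5 5 6 4 0], max=6
Drop 6: L rot2 at col 3 lands with bottom-row=6; cleared 0 line(s) (total 0); column heights now [1 5 5 8 8 8], max=8
Drop 7: T rot0 at col 0 lands with bottom-row=5; cleared 0 line(s) (total 0); column heights now [6 7 6 8 8 8], max=8

Answer: 0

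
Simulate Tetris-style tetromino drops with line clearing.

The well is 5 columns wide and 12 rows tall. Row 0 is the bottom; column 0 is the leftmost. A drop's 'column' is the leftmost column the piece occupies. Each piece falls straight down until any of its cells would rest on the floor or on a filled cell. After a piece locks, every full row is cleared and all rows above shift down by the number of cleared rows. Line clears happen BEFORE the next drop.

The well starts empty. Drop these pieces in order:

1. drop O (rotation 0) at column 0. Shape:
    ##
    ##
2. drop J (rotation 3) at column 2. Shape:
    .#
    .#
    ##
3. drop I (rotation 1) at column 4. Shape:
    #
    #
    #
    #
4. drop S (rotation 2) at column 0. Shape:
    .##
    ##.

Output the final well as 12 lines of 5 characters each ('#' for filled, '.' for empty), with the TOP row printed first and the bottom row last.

Drop 1: O rot0 at col 0 lands with bottom-row=0; cleared 0 line(s) (total 0); column heights now [2 2 0 0 0], max=2
Drop 2: J rot3 at col 2 lands with bottom-row=0; cleared 0 line(s) (total 0); column heights now [2 2 1 3 0], max=3
Drop 3: I rot1 at col 4 lands with bottom-row=0; cleared 1 line(s) (total 1); column heights now [1 1 0 2 3], max=3
Drop 4: S rot2 at col 0 lands with bottom-row=1; cleared 0 line(s) (total 1); column heights now [2 3 3 2 3], max=3

Answer: .....
.....
.....
.....
.....
.....
.....
.....
.....
.##.#
##.##
##.##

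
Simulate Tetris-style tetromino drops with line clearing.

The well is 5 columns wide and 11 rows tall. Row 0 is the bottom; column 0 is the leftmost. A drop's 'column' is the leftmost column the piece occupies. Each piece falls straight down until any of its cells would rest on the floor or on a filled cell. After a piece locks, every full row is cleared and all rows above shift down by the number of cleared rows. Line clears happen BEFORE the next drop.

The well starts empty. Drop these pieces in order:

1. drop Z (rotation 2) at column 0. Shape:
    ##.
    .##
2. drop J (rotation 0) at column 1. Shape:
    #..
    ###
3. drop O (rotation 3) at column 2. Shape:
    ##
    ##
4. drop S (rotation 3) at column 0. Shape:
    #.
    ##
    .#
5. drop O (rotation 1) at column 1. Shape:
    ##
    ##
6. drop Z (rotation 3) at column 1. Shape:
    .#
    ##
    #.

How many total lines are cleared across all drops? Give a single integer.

Answer: 0

Derivation:
Drop 1: Z rot2 at col 0 lands with bottom-row=0; cleared 0 line(s) (total 0); column heights now [2 2 1 0 0], max=2
Drop 2: J rot0 at col 1 lands with bottom-row=2; cleared 0 line(s) (total 0); column heights now [2 4 3 3 0], max=4
Drop 3: O rot3 at col 2 lands with bottom-row=3; cleared 0 line(s) (total 0); column heights now [2 4 5 5 0], max=5
Drop 4: S rot3 at col 0 lands with bottom-row=4; cleared 0 line(s) (total 0); column heights now [7 6 5 5 0], max=7
Drop 5: O rot1 at col 1 lands with bottom-row=6; cleared 0 line(s) (total 0); column heights now [7 8 8 5 0], max=8
Drop 6: Z rot3 at col 1 lands with bottom-row=8; cleared 0 line(s) (total 0); column heights now [7 10 11 5 0], max=11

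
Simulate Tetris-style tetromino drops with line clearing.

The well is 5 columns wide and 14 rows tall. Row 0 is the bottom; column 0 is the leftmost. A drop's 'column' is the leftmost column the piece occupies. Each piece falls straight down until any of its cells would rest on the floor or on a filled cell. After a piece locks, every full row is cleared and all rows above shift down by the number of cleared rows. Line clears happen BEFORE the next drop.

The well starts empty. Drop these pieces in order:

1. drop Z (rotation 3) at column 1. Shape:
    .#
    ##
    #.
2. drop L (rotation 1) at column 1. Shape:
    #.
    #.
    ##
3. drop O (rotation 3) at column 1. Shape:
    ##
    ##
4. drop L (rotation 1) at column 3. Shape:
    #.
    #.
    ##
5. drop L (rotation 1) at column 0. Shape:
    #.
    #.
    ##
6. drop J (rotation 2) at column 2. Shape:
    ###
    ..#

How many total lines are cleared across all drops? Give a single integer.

Drop 1: Z rot3 at col 1 lands with bottom-row=0; cleared 0 line(s) (total 0); column heights now [0 2 3 0 0], max=3
Drop 2: L rot1 at col 1 lands with bottom-row=3; cleared 0 line(s) (total 0); column heights now [0 6 4 0 0], max=6
Drop 3: O rot3 at col 1 lands with bottom-row=6; cleared 0 line(s) (total 0); column heights now [0 8 8 0 0], max=8
Drop 4: L rot1 at col 3 lands with bottom-row=0; cleared 0 line(s) (total 0); column heights now [0 8 8 3 1], max=8
Drop 5: L rot1 at col 0 lands with bottom-row=8; cleared 0 line(s) (total 0); column heights now [11 9 8 3 1], max=11
Drop 6: J rot2 at col 2 lands with bottom-row=7; cleared 1 line(s) (total 1); column heights now [10 8 8 3 8], max=10

Answer: 1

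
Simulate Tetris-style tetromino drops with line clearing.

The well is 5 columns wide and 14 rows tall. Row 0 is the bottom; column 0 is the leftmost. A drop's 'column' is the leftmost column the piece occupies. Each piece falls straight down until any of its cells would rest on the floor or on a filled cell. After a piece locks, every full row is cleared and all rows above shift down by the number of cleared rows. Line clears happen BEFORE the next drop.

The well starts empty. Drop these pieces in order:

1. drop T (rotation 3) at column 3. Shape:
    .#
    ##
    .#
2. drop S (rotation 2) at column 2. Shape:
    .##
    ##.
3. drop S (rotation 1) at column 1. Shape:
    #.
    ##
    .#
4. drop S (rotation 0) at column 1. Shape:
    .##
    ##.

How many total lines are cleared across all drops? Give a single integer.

Drop 1: T rot3 at col 3 lands with bottom-row=0; cleared 0 line(s) (total 0); column heights now [0 0 0 2 3], max=3
Drop 2: S rot2 at col 2 lands with bottom-row=2; cleared 0 line(s) (total 0); column heights now [0 0 3 4 4], max=4
Drop 3: S rot1 at col 1 lands with bottom-row=3; cleared 0 line(s) (total 0); column heights now [0 6 5 4 4], max=6
Drop 4: S rot0 at col 1 lands with bottom-row=6; cleared 0 line(s) (total 0); column heights now [0 7 8 8 4], max=8

Answer: 0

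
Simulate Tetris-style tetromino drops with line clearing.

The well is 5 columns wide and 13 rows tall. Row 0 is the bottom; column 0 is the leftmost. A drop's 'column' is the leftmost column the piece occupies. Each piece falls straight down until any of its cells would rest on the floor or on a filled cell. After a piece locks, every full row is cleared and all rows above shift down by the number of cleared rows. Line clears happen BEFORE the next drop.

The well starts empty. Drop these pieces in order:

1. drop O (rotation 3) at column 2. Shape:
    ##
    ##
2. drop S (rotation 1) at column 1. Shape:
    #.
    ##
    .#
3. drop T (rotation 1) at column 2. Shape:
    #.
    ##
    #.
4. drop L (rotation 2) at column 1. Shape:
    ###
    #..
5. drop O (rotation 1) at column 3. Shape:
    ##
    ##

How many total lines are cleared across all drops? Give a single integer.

Answer: 0

Derivation:
Drop 1: O rot3 at col 2 lands with bottom-row=0; cleared 0 line(s) (total 0); column heights now [0 0 2 2 0], max=2
Drop 2: S rot1 at col 1 lands with bottom-row=2; cleared 0 line(s) (total 0); column heights now [0 5 4 2 0], max=5
Drop 3: T rot1 at col 2 lands with bottom-row=4; cleared 0 line(s) (total 0); column heights now [0 5 7 6 0], max=7
Drop 4: L rot2 at col 1 lands with bottom-row=6; cleared 0 line(s) (total 0); column heights now [0 8 8 8 0], max=8
Drop 5: O rot1 at col 3 lands with bottom-row=8; cleared 0 line(s) (total 0); column heights now [0 8 8 10 10], max=10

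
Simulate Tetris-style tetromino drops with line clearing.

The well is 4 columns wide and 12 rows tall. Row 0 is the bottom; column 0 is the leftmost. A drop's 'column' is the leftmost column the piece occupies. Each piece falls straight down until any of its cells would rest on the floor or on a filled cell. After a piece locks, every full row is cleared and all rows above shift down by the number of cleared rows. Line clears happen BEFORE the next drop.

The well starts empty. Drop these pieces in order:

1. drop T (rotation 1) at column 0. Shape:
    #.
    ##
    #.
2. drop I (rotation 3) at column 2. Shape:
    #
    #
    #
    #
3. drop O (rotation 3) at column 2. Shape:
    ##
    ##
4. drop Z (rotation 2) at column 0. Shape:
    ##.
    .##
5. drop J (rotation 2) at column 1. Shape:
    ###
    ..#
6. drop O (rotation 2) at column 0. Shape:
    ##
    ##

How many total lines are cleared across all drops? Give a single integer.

Drop 1: T rot1 at col 0 lands with bottom-row=0; cleared 0 line(s) (total 0); column heights now [3 2 0 0], max=3
Drop 2: I rot3 at col 2 lands with bottom-row=0; cleared 0 line(s) (total 0); column heights now [3 2 4 0], max=4
Drop 3: O rot3 at col 2 lands with bottom-row=4; cleared 0 line(s) (total 0); column heights now [3 2 6 6], max=6
Drop 4: Z rot2 at col 0 lands with bottom-row=6; cleared 0 line(s) (total 0); column heights now [8 8 7 6], max=8
Drop 5: J rot2 at col 1 lands with bottom-row=7; cleared 0 line(s) (total 0); column heights now [8 9 9 9], max=9
Drop 6: O rot2 at col 0 lands with bottom-row=9; cleared 0 line(s) (total 0); column heights now [11 11 9 9], max=11

Answer: 0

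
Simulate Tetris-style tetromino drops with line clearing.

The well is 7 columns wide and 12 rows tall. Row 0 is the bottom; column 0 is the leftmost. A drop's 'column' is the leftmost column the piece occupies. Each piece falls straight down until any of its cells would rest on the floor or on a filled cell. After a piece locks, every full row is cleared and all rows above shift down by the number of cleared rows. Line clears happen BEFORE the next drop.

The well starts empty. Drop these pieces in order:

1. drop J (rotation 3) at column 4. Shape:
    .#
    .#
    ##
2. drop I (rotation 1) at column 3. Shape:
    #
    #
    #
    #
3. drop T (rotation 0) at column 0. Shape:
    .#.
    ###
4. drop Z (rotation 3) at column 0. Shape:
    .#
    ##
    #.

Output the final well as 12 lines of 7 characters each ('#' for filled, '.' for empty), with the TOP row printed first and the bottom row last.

Answer: .......
.......
.......
.......
.......
.......
.......
.......
.#.#...
##.#.#.
##.#.#.
######.

Derivation:
Drop 1: J rot3 at col 4 lands with bottom-row=0; cleared 0 line(s) (total 0); column heights now [0 0 0 0 1 3 0], max=3
Drop 2: I rot1 at col 3 lands with bottom-row=0; cleared 0 line(s) (total 0); column heights now [0 0 0 4 1 3 0], max=4
Drop 3: T rot0 at col 0 lands with bottom-row=0; cleared 0 line(s) (total 0); column heights now [1 2 1 4 1 3 0], max=4
Drop 4: Z rot3 at col 0 lands with bottom-row=1; cleared 0 line(s) (total 0); column heights now [3 4 1 4 1 3 0], max=4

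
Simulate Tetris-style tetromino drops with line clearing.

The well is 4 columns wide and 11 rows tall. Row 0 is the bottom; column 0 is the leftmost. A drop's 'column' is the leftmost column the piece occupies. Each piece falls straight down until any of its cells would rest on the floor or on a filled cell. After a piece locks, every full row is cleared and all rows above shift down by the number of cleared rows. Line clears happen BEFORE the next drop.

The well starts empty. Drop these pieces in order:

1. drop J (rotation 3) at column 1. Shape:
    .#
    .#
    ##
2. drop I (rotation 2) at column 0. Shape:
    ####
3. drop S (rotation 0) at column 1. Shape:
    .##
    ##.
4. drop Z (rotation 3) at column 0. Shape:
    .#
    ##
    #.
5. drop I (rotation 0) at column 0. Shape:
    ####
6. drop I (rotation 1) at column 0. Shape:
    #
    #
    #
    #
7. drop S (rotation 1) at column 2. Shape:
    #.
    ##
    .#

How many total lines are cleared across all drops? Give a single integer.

Answer: 5

Derivation:
Drop 1: J rot3 at col 1 lands with bottom-row=0; cleared 0 line(s) (total 0); column heights now [0 1 3 0], max=3
Drop 2: I rot2 at col 0 lands with bottom-row=3; cleared 1 line(s) (total 1); column heights now [0 1 3 0], max=3
Drop 3: S rot0 at col 1 lands with bottom-row=3; cleared 0 line(s) (total 1); column heights now [0 4 5 5], max=5
Drop 4: Z rot3 at col 0 lands with bottom-row=3; cleared 1 line(s) (total 2); column heights now [4 5 4 0], max=5
Drop 5: I rot0 at col 0 lands with bottom-row=5; cleared 1 line(s) (total 3); column heights now [4 5 4 0], max=5
Drop 6: I rot1 at col 0 lands with bottom-row=4; cleared 0 line(s) (total 3); column heights now [8 5 4 0], max=8
Drop 7: S rot1 at col 2 lands with bottom-row=3; cleared 2 line(s) (total 5); column heights now [6 1 4 0], max=6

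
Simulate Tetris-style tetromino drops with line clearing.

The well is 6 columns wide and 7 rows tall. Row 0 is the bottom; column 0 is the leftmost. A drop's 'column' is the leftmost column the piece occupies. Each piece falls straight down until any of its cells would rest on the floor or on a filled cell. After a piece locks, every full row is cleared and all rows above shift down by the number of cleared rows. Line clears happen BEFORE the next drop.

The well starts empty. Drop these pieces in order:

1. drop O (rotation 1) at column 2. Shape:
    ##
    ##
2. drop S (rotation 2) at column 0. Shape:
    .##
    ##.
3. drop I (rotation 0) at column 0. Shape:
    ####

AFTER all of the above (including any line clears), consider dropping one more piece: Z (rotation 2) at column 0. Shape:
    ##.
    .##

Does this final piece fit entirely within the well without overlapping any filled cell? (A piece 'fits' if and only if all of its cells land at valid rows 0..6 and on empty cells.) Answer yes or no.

Answer: yes

Derivation:
Drop 1: O rot1 at col 2 lands with bottom-row=0; cleared 0 line(s) (total 0); column heights now [0 0 2 2 0 0], max=2
Drop 2: S rot2 at col 0 lands with bottom-row=1; cleared 0 line(s) (total 0); column heights now [2 3 3 2 0 0], max=3
Drop 3: I rot0 at col 0 lands with bottom-row=3; cleared 0 line(s) (total 0); column heights now [4 4 4 4 0 0], max=4
Test piece Z rot2 at col 0 (width 3): heights before test = [4 4 4 4 0 0]; fits = True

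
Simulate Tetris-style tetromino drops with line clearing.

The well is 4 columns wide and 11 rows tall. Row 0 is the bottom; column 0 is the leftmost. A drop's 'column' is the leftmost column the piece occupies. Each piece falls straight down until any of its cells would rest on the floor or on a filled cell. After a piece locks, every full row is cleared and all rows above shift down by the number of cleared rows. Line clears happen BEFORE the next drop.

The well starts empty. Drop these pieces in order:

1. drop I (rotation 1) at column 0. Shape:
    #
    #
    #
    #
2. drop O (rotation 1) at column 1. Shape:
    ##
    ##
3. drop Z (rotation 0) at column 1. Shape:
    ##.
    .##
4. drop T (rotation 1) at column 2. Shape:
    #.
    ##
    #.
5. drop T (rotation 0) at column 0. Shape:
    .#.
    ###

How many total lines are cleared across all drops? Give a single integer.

Drop 1: I rot1 at col 0 lands with bottom-row=0; cleared 0 line(s) (total 0); column heights now [4 0 0 0], max=4
Drop 2: O rot1 at col 1 lands with bottom-row=0; cleared 0 line(s) (total 0); column heights now [4 2 2 0], max=4
Drop 3: Z rot0 at col 1 lands with bottom-row=2; cleared 0 line(s) (total 0); column heights now [4 4 4 3], max=4
Drop 4: T rot1 at col 2 lands with bottom-row=4; cleared 0 line(s) (total 0); column heights now [4 4 7 6], max=7
Drop 5: T rot0 at col 0 lands with bottom-row=7; cleared 0 line(s) (total 0); column heights now [8 9 8 6], max=9

Answer: 0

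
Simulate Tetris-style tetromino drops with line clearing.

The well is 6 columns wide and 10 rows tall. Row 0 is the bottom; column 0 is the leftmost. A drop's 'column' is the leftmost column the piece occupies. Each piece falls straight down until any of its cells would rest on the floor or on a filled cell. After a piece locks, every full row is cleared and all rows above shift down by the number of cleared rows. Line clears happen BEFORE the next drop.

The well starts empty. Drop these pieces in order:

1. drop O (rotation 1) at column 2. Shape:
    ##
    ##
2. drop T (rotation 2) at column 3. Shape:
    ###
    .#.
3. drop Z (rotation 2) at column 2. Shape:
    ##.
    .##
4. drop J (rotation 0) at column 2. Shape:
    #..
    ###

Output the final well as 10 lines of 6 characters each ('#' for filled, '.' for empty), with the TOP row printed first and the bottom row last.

Answer: ......
......
......
..#...
..###.
..##..
...##.
...###
..###.
..##..

Derivation:
Drop 1: O rot1 at col 2 lands with bottom-row=0; cleared 0 line(s) (total 0); column heights now [0 0 2 2 0 0], max=2
Drop 2: T rot2 at col 3 lands with bottom-row=1; cleared 0 line(s) (total 0); column heights now [0 0 2 3 3 3], max=3
Drop 3: Z rot2 at col 2 lands with bottom-row=3; cleared 0 line(s) (total 0); column heights now [0 0 5 5 4 3], max=5
Drop 4: J rot0 at col 2 lands with bottom-row=5; cleared 0 line(s) (total 0); column heights now [0 0 7 6 6 3], max=7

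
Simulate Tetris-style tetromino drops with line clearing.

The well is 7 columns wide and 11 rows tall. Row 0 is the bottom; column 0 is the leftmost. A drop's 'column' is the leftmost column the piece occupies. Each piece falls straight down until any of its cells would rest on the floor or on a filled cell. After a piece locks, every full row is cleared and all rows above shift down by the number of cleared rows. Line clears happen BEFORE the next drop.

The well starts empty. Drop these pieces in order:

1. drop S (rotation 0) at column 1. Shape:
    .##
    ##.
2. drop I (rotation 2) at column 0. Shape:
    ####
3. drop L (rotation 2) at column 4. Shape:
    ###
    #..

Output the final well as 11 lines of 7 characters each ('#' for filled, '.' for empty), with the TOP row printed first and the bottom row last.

Drop 1: S rot0 at col 1 lands with bottom-row=0; cleared 0 line(s) (total 0); column heights now [0 1 2 2 0 0 0], max=2
Drop 2: I rot2 at col 0 lands with bottom-row=2; cleared 0 line(s) (total 0); column heights now [3 3 3 3 0 0 0], max=3
Drop 3: L rot2 at col 4 lands with bottom-row=0; cleared 0 line(s) (total 0); column heights now [3 3 3 3 2 2 2], max=3

Answer: .......
.......
.......
.......
.......
.......
.......
.......
####...
..#####
.##.#..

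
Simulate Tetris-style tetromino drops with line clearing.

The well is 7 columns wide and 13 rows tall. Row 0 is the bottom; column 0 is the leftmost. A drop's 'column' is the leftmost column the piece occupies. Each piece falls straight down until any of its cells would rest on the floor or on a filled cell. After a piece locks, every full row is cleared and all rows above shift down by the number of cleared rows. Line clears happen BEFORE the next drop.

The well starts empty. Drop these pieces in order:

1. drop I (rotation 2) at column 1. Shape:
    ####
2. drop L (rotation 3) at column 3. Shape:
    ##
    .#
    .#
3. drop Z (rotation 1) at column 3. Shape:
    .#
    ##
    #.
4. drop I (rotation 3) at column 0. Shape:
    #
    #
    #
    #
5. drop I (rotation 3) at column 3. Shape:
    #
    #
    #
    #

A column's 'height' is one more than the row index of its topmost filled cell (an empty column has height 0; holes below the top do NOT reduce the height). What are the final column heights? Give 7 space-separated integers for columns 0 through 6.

Answer: 4 1 1 10 7 0 0

Derivation:
Drop 1: I rot2 at col 1 lands with bottom-row=0; cleared 0 line(s) (total 0); column heights now [0 1 1 1 1 0 0], max=1
Drop 2: L rot3 at col 3 lands with bottom-row=1; cleared 0 line(s) (total 0); column heights now [0 1 1 4 4 0 0], max=4
Drop 3: Z rot1 at col 3 lands with bottom-row=4; cleared 0 line(s) (total 0); column heights now [0 1 1 6 7 0 0], max=7
Drop 4: I rot3 at col 0 lands with bottom-row=0; cleared 0 line(s) (total 0); column heights now [4 1 1 6 7 0 0], max=7
Drop 5: I rot3 at col 3 lands with bottom-row=6; cleared 0 line(s) (total 0); column heights now [4 1 1 10 7 0 0], max=10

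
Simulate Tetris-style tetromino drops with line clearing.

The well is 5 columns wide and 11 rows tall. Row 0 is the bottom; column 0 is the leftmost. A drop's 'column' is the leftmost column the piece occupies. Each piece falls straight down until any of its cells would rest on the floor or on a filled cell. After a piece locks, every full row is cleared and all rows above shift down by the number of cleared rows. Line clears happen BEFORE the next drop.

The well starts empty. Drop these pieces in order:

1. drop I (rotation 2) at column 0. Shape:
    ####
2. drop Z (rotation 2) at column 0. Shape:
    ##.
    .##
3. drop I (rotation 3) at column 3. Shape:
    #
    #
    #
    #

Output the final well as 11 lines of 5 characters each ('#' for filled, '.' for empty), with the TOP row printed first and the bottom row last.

Answer: .....
.....
.....
.....
.....
.....
...#.
...#.
##.#.
.###.
####.

Derivation:
Drop 1: I rot2 at col 0 lands with bottom-row=0; cleared 0 line(s) (total 0); column heights now [1 1 1 1 0], max=1
Drop 2: Z rot2 at col 0 lands with bottom-row=1; cleared 0 line(s) (total 0); column heights now [3 3 2 1 0], max=3
Drop 3: I rot3 at col 3 lands with bottom-row=1; cleared 0 line(s) (total 0); column heights now [3 3 2 5 0], max=5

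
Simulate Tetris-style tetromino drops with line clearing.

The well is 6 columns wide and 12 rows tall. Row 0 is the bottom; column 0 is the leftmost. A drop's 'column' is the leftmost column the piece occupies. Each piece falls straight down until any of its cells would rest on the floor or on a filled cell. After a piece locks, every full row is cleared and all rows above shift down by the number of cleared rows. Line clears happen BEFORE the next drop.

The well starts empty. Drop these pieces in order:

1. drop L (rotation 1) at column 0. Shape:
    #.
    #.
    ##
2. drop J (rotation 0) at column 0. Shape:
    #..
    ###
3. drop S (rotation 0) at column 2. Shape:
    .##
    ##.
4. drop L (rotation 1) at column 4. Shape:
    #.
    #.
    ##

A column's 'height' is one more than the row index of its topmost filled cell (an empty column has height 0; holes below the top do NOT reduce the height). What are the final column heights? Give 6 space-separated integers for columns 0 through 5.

Drop 1: L rot1 at col 0 lands with bottom-row=0; cleared 0 line(s) (total 0); column heights now [3 1 0 0 0 0], max=3
Drop 2: J rot0 at col 0 lands with bottom-row=3; cleared 0 line(s) (total 0); column heights now [5 4 4 0 0 0], max=5
Drop 3: S rot0 at col 2 lands with bottom-row=4; cleared 0 line(s) (total 0); column heights now [5 4 5 6 6 0], max=6
Drop 4: L rot1 at col 4 lands with bottom-row=6; cleared 0 line(s) (total 0); column heights now [5 4 5 6 9 7], max=9

Answer: 5 4 5 6 9 7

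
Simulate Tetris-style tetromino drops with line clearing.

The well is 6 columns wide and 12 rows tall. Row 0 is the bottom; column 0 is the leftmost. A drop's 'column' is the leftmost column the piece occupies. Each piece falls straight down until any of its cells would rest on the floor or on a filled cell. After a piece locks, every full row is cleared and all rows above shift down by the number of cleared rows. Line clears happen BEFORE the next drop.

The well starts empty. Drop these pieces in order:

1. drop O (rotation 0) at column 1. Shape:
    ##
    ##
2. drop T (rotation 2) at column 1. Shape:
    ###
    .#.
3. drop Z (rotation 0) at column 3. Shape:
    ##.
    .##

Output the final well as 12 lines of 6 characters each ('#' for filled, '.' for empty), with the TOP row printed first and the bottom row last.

Answer: ......
......
......
......
......
......
......
...##.
.#####
..#...
.##...
.##...

Derivation:
Drop 1: O rot0 at col 1 lands with bottom-row=0; cleared 0 line(s) (total 0); column heights now [0 2 2 0 0 0], max=2
Drop 2: T rot2 at col 1 lands with bottom-row=2; cleared 0 line(s) (total 0); column heights now [0 4 4 4 0 0], max=4
Drop 3: Z rot0 at col 3 lands with bottom-row=3; cleared 0 line(s) (total 0); column heights now [0 4 4 5 5 4], max=5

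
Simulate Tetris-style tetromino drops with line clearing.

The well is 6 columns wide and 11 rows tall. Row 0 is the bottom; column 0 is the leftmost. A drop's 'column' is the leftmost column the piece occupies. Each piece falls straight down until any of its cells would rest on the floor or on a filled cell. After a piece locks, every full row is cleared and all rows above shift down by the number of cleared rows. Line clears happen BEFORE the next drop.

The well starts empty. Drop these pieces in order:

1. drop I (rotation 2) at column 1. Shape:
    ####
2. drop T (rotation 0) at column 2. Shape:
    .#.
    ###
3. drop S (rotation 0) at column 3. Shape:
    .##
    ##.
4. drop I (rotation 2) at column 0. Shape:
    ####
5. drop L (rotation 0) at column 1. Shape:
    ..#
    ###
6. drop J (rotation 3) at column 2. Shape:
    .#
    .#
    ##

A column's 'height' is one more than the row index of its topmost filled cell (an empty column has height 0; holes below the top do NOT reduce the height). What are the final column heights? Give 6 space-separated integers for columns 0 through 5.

Drop 1: I rot2 at col 1 lands with bottom-row=0; cleared 0 line(s) (total 0); column heights now [0 1 1 1 1 0], max=1
Drop 2: T rot0 at col 2 lands with bottom-row=1; cleared 0 line(s) (total 0); column heights now [0 1 2 3 2 0], max=3
Drop 3: S rot0 at col 3 lands with bottom-row=3; cleared 0 line(s) (total 0); column heights now [0 1 2 4 5 5], max=5
Drop 4: I rot2 at col 0 lands with bottom-row=4; cleared 1 line(s) (total 1); column heights now [0 1 2 4 4 0], max=4
Drop 5: L rot0 at col 1 lands with bottom-row=4; cleared 0 line(s) (total 1); column heights now [0 5 5 6 4 0], max=6
Drop 6: J rot3 at col 2 lands with bottom-row=6; cleared 0 line(s) (total 1); column heights now [0 5 7 9 4 0], max=9

Answer: 0 5 7 9 4 0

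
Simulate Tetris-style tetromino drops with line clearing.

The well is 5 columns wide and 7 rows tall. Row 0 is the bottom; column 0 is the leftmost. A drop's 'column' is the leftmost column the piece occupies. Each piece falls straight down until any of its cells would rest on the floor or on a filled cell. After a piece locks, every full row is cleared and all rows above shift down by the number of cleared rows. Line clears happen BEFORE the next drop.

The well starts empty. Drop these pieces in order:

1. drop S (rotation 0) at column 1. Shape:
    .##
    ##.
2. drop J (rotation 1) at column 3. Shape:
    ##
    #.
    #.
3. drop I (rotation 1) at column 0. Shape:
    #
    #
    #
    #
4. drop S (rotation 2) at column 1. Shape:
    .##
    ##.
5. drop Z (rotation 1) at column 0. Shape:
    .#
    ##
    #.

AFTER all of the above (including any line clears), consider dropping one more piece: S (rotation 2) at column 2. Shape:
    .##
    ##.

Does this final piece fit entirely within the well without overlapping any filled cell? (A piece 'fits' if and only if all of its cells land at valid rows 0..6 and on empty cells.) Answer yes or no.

Drop 1: S rot0 at col 1 lands with bottom-row=0; cleared 0 line(s) (total 0); column heights now [0 1 2 2 0], max=2
Drop 2: J rot1 at col 3 lands with bottom-row=2; cleared 0 line(s) (total 0); column heights now [0 1 2 5 5], max=5
Drop 3: I rot1 at col 0 lands with bottom-row=0; cleared 0 line(s) (total 0); column heights now [4 1 2 5 5], max=5
Drop 4: S rot2 at col 1 lands with bottom-row=4; cleared 0 line(s) (total 0); column heights now [4 5 6 6 5], max=6
Drop 5: Z rot1 at col 0 lands with bottom-row=4; cleared 1 line(s) (total 1); column heights now [5 6 5 5 0], max=6
Test piece S rot2 at col 2 (width 3): heights before test = [5 6 5 5 0]; fits = True

Answer: yes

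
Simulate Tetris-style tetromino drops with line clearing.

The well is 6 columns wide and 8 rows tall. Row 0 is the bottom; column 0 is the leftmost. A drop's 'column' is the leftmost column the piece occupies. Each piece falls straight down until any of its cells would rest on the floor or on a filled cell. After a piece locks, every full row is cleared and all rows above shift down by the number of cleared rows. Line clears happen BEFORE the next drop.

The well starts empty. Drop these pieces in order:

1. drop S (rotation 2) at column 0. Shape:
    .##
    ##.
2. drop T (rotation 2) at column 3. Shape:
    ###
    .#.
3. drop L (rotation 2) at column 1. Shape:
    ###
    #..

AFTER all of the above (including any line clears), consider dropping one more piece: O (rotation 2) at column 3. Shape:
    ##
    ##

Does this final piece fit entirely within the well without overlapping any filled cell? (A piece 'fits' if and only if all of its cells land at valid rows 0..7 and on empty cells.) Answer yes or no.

Answer: yes

Derivation:
Drop 1: S rot2 at col 0 lands with bottom-row=0; cleared 0 line(s) (total 0); column heights now [1 2 2 0 0 0], max=2
Drop 2: T rot2 at col 3 lands with bottom-row=0; cleared 0 line(s) (total 0); column heights now [1 2 2 2 2 2], max=2
Drop 3: L rot2 at col 1 lands with bottom-row=2; cleared 0 line(s) (total 0); column heights now [1 4 4 4 2 2], max=4
Test piece O rot2 at col 3 (width 2): heights before test = [1 4 4 4 2 2]; fits = True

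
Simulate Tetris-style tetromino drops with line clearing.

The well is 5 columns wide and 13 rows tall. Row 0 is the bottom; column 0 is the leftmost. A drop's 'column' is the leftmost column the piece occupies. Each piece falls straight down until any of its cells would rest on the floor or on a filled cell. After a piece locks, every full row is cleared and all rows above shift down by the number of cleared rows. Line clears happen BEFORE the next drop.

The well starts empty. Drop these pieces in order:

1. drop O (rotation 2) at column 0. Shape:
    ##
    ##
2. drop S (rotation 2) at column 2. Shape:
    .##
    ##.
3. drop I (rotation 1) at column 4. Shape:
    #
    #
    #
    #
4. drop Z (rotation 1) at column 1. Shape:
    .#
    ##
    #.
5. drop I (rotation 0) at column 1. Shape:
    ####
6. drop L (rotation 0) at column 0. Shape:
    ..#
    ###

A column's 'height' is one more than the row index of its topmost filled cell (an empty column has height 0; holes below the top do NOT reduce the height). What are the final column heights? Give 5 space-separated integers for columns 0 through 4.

Answer: 8 8 9 7 7

Derivation:
Drop 1: O rot2 at col 0 lands with bottom-row=0; cleared 0 line(s) (total 0); column heights now [2 2 0 0 0], max=2
Drop 2: S rot2 at col 2 lands with bottom-row=0; cleared 0 line(s) (total 0); column heights now [2 2 1 2 2], max=2
Drop 3: I rot1 at col 4 lands with bottom-row=2; cleared 0 line(s) (total 0); column heights now [2 2 1 2 6], max=6
Drop 4: Z rot1 at col 1 lands with bottom-row=2; cleared 0 line(s) (total 0); column heights now [2 4 5 2 6], max=6
Drop 5: I rot0 at col 1 lands with bottom-row=6; cleared 0 line(s) (total 0); column heights now [2 7 7 7 7], max=7
Drop 6: L rot0 at col 0 lands with bottom-row=7; cleared 0 line(s) (total 0); column heights now [8 8 9 7 7], max=9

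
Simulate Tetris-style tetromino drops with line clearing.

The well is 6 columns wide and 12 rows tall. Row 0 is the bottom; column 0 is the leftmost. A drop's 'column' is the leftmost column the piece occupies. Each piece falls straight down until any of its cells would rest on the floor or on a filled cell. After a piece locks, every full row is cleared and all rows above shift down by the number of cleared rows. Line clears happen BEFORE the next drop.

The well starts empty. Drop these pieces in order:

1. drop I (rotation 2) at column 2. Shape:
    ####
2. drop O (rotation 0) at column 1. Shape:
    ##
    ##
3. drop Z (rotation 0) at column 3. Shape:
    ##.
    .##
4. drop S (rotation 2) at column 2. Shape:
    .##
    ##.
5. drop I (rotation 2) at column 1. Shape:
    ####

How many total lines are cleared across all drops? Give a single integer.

Answer: 0

Derivation:
Drop 1: I rot2 at col 2 lands with bottom-row=0; cleared 0 line(s) (total 0); column heights now [0 0 1 1 1 1], max=1
Drop 2: O rot0 at col 1 lands with bottom-row=1; cleared 0 line(s) (total 0); column heights now [0 3 3 1 1 1], max=3
Drop 3: Z rot0 at col 3 lands with bottom-row=1; cleared 0 line(s) (total 0); column heights now [0 3 3 3 3 2], max=3
Drop 4: S rot2 at col 2 lands with bottom-row=3; cleared 0 line(s) (total 0); column heights now [0 3 4 5 5 2], max=5
Drop 5: I rot2 at col 1 lands with bottom-row=5; cleared 0 line(s) (total 0); column heights now [0 6 6 6 6 2], max=6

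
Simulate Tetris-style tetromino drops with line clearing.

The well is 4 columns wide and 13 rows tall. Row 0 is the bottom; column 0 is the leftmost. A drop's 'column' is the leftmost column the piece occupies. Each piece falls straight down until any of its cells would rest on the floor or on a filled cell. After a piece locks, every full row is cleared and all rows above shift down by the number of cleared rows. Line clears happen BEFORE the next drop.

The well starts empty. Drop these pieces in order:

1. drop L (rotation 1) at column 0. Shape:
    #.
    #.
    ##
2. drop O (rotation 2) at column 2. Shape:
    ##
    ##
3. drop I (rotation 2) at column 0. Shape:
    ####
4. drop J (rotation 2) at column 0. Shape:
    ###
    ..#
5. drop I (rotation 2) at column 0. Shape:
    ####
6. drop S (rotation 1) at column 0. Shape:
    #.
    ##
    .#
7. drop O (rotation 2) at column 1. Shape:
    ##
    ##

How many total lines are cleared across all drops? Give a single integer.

Answer: 3

Derivation:
Drop 1: L rot1 at col 0 lands with bottom-row=0; cleared 0 line(s) (total 0); column heights now [3 1 0 0], max=3
Drop 2: O rot2 at col 2 lands with bottom-row=0; cleared 1 line(s) (total 1); column heights now [2 0 1 1], max=2
Drop 3: I rot2 at col 0 lands with bottom-row=2; cleared 1 line(s) (total 2); column heights now [2 0 1 1], max=2
Drop 4: J rot2 at col 0 lands with bottom-row=1; cleared 0 line(s) (total 2); column heights now [3 3 3 1], max=3
Drop 5: I rot2 at col 0 lands with bottom-row=3; cleared 1 line(s) (total 3); column heights now [3 3 3 1], max=3
Drop 6: S rot1 at col 0 lands with bottom-row=3; cleared 0 line(s) (total 3); column heights now [6 5 3 1], max=6
Drop 7: O rot2 at col 1 lands with bottom-row=5; cleared 0 line(s) (total 3); column heights now [6 7 7 1], max=7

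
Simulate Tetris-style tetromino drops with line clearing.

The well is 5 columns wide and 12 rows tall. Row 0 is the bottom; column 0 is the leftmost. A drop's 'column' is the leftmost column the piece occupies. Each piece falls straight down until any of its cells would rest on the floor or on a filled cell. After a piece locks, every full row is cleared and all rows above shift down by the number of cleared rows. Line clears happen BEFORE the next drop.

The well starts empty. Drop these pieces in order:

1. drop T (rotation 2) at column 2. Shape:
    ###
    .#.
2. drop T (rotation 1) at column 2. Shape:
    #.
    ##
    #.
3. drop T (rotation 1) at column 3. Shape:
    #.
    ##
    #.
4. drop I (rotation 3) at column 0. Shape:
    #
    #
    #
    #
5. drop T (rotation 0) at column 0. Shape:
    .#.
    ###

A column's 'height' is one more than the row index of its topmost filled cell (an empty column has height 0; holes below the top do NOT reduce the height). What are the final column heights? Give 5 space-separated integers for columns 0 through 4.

Drop 1: T rot2 at col 2 lands with bottom-row=0; cleared 0 line(s) (total 0); column heights now [0 0 2 2 2], max=2
Drop 2: T rot1 at col 2 lands with bottom-row=2; cleared 0 line(s) (total 0); column heights now [0 0 5 4 2], max=5
Drop 3: T rot1 at col 3 lands with bottom-row=4; cleared 0 line(s) (total 0); column heights now [0 0 5 7 6], max=7
Drop 4: I rot3 at col 0 lands with bottom-row=0; cleared 0 line(s) (total 0); column heights now [4 0 5 7 6], max=7
Drop 5: T rot0 at col 0 lands with bottom-row=5; cleared 1 line(s) (total 1); column heights now [4 6 5 6 2], max=6

Answer: 4 6 5 6 2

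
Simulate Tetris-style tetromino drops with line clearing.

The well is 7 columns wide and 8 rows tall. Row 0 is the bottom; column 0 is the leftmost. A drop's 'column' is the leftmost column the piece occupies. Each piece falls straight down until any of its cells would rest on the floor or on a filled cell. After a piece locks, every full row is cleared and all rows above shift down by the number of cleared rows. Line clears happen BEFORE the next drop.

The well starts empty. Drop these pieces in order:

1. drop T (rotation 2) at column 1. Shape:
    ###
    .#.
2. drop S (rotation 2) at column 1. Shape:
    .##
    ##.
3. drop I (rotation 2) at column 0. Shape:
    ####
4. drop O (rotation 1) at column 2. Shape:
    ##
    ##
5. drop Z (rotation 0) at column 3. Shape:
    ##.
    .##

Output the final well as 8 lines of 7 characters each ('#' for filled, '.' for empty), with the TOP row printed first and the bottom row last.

Drop 1: T rot2 at col 1 lands with bottom-row=0; cleared 0 line(s) (total 0); column heights now [0 2 2 2 0 0 0], max=2
Drop 2: S rot2 at col 1 lands with bottom-row=2; cleared 0 line(s) (total 0); column heights now [0 3 4 4 0 0 0], max=4
Drop 3: I rot2 at col 0 lands with bottom-row=4; cleared 0 line(s) (total 0); column heights now [5 5 5 5 0 0 0], max=5
Drop 4: O rot1 at col 2 lands with bottom-row=5; cleared 0 line(s) (total 0); column heights now [5 5 7 7 0 0 0], max=7
Drop 5: Z rot0 at col 3 lands with bottom-row=6; cleared 0 line(s) (total 0); column heights now [5 5 7 8 8 7 0], max=8

Answer: ...##..
..####.
..##...
####...
..##...
.##....
.###...
..#....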